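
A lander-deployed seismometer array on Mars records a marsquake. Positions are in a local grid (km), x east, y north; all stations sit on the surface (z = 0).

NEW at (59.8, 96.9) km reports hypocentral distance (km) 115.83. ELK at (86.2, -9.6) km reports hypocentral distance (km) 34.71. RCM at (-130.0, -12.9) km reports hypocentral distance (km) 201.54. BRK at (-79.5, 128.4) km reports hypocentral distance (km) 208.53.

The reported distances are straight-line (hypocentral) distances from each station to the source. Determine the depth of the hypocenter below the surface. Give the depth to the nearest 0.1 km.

Each station gives a sphere (x−x_i)² + (y−y_i)² + z² = d_i² (stations at z=0).
Subtracting the NEW sphere from ELK and RCM: z² cancels, leaving linear equations in x and y:
52.8 x − 213.0 y = 6768.75
-379.6 x − 219.6 y = -23101.02
Solving: x ≈ 69.302, y ≈ -14.599 km (keep extra digits for the depth step; rounded: 69.3, -14.6).
Then from the NEW sphere: z² = 115.83² − (x − 59.8)² − (y − 96.9)² with x = 69.302, y = -14.599, so z ≈ 29.904 ≈ 29.9 km.
Check against BRK (with the unrounded solution): distance 208.53 ≈ 208.53 km. ✓

z ≈ 29.9 km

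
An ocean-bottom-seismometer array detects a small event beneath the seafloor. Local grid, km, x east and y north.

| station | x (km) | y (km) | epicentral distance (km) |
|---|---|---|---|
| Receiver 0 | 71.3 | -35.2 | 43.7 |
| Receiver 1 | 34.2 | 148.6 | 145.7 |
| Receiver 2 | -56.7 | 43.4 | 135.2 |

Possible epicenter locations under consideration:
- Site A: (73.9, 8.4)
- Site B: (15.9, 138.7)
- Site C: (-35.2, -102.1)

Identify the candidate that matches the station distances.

Site A

For each candidate, compare |candidate − station| to the reported distance:
Site A: residuals Receiver 0 0.0, Receiver 1 0.0, Receiver 2 0.0 → max 0.0 km
Site B: residuals Receiver 0 138.8, Receiver 1 124.9, Receiver 2 15.4 → max 138.8 km
Site C: residuals Receiver 0 82.1, Receiver 1 114.4, Receiver 2 11.9 → max 114.4 km
Only Site A has all residuals ≈ 0.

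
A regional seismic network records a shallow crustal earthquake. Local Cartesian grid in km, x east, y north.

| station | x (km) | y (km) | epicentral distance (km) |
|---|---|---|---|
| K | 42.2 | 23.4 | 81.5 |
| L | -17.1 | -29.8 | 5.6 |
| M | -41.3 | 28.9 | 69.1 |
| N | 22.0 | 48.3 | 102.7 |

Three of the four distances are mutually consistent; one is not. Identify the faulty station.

N

Solve using three stations at a time. Using K, L, M (subtract circle equations pairwise → linear system) gives (x, y) ≈ (-14.8, -34.9).
Distances from that point to each station vs reported:
  K: calculated 81.5 vs reported 81.5 → residual 0.0 km
  L: calculated 5.6 vs reported 5.6 → residual 0.0 km
  M: calculated 69.1 vs reported 69.1 → residual 0.0 km
  N: calculated 91.0 vs reported 102.7 → residual 11.7 km
K, L, M are mutually consistent (residuals ≈ 0); N is off by 11.7 km.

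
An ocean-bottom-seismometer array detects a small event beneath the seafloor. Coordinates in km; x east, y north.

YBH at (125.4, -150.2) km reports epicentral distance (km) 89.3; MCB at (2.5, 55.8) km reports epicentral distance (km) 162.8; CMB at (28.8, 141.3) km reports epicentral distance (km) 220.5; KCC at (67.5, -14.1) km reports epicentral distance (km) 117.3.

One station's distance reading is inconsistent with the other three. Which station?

Solve using three stations at a time. Using YBH, MCB, CMB (subtract circle equations pairwise → linear system) gives (x, y) ≈ (115.4, -61.5).
Distances from that point to each station vs reported:
  YBH: calculated 89.3 vs reported 89.3 → residual 0.0 km
  MCB: calculated 162.8 vs reported 162.8 → residual 0.0 km
  CMB: calculated 220.5 vs reported 220.5 → residual 0.0 km
  KCC: calculated 67.4 vs reported 117.3 → residual 49.9 km
YBH, MCB, CMB are mutually consistent (residuals ≈ 0); KCC is off by 49.9 km.

KCC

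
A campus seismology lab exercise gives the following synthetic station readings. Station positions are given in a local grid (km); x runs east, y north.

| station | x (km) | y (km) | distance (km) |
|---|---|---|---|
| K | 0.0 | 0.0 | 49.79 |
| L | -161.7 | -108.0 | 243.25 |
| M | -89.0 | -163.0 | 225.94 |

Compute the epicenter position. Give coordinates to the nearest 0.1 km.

x ≈ 46.5 km, y ≈ 17.8 km

Circle about each station: x² + y² = 49.79²; (x + 161.7)² + (y + 108.0)² = 243.25²; (x + 89.0)² + (y + 163.0)² = 225.94².
Subtracting the K equation from the L and M equations removes the quadratic terms:
-323.4 x − 216.0 y = -18880.63
-178.0 x − 326.0 y = -14079.84
Solving the 2×2 system: x ≈ 46.5, y ≈ 17.8 km.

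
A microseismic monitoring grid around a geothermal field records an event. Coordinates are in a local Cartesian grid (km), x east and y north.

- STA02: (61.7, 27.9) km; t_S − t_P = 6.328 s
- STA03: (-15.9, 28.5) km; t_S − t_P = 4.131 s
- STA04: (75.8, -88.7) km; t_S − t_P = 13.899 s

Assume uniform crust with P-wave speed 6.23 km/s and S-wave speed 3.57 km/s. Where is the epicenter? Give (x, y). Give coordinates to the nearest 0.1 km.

12.4 km east, 8.7 km north

Distance from S−P lag: d = Δt · v_P v_S / (v_P − v_S) = Δt · (6.23·3.57)/(6.23−3.57) ≈ 8.3613·Δt.
So d_STA02 = 52.91, d_STA03 = 34.54, d_STA04 = 116.21 km.
Circle about each station: (x − 61.7)² + (y − 27.9)² = 52.91²; (x + 15.9)² + (y − 28.5)² = 34.54²; (x − 75.8)² + (y + 88.7)² = 116.21².
Subtracting the STA02 equation from the STA03 and STA04 equations removes the quadratic terms:
-155.2 x + 1.2 y = -1913.78
28.2 x − 233.2 y = -1677.27
Solving the 2×2 system: x ≈ 12.4, y ≈ 8.7 km.
Check against STA02 (with the unrounded x, y): √((x − 61.7)²+(y − 27.9)²) = 52.91 ≈ 52.91 km. ✓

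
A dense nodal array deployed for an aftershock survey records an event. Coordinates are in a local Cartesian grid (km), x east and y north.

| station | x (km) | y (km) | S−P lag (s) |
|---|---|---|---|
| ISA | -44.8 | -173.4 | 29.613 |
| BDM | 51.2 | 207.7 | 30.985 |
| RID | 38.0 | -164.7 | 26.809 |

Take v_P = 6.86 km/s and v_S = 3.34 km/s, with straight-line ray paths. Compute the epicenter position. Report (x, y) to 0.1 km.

Distance from S−P lag: d = Δt · v_P v_S / (v_P − v_S) = Δt · (6.86·3.34)/(6.86−3.34) ≈ 6.5092·Δt.
So d_ISA = 192.76, d_BDM = 201.69, d_RID = 174.51 km.
Circle about each station: (x + 44.8)² + (y + 173.4)² = 192.76²; (x − 51.2)² + (y − 207.7)² = 201.69²; (x − 38.0)² + (y + 164.7)² = 174.51².
Subtracting pairs of circle equations eliminates x²+y² and gives linear equations (the radical axes):
192.0 x + 762.2 y = 10163.69
165.6 x + 17.4 y = 3198.17
Solving the 2×2 system: x ≈ 18.4, y ≈ 8.7 km.
Check against ISA (with the unrounded x, y): √((x + 44.8)²+(y + 173.4)²) = 192.75 ≈ 192.76 km. ✓

18.4 km east, 8.7 km north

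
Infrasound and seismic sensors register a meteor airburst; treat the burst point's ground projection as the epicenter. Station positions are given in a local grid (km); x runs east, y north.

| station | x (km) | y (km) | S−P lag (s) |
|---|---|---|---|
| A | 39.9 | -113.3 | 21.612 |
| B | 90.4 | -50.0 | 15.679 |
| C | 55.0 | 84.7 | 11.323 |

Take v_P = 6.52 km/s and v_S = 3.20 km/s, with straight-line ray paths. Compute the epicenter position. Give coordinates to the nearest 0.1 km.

Distance from S−P lag: d = Δt · v_P v_S / (v_P − v_S) = Δt · (6.52·3.20)/(6.52−3.20) ≈ 6.2843·Δt.
So d_A = 135.82, d_B = 98.53, d_C = 71.16 km.
Circle about each station: (x − 39.9)² + (y + 113.3)² = 135.82²; (x − 90.4)² + (y + 50.0)² = 98.53²; (x − 55.0)² + (y − 84.7)² = 71.16².
Subtracting the A equation from the B and C equations removes the quadratic terms:
101.0 x + 126.6 y = 4982.17
30.2 x + 396.0 y = 9153.52
Solving the 2×2 system: x ≈ 22.5, y ≈ 21.4 km.
Check against A (with the unrounded x, y): √((x − 39.9)²+(y + 113.3)²) = 135.82 ≈ 135.82 km. ✓

(22.5, 21.4)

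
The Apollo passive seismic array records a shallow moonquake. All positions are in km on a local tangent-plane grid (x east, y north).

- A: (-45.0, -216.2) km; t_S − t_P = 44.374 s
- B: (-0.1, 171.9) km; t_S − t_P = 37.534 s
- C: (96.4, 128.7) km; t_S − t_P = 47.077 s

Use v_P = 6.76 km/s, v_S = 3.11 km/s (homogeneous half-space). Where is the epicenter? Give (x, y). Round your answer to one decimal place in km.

Distance from S−P lag: d = Δt · v_P v_S / (v_P − v_S) = Δt · (6.76·3.11)/(6.76−3.11) ≈ 5.7599·Δt.
So d_A = 255.59, d_B = 216.19, d_C = 271.16 km.
Circle about each station: (x + 45.0)² + (y + 216.2)² = 255.59²; (x + 0.1)² + (y − 171.9)² = 216.19²; (x − 96.4)² + (y − 128.7)² = 271.16².
Subtracting the A equation from the B and C equations removes the quadratic terms:
89.8 x + 776.2 y = -629.69
282.8 x + 689.8 y = -31112.29
Solving the 2×2 system: x ≈ -150.5, y ≈ 16.6 km.

x ≈ -150.5 km, y ≈ 16.6 km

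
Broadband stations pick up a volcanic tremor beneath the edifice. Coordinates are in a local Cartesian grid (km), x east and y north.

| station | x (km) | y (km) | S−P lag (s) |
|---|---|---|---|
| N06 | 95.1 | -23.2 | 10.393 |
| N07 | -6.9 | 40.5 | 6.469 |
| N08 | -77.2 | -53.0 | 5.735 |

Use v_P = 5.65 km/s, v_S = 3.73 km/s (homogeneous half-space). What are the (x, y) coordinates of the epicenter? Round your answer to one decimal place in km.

Distance from S−P lag: d = Δt · v_P v_S / (v_P − v_S) = Δt · (5.65·3.73)/(5.65−3.73) ≈ 10.9763·Δt.
So d_N06 = 114.08, d_N07 = 71.01, d_N08 = 62.95 km.
Circle about each station: (x − 95.1)² + (y + 23.2)² = 114.08²; (x + 6.9)² + (y − 40.5)² = 71.01²; (x + 77.2)² + (y + 53.0)² = 62.95².
Subtracting the N06 equation from the N07 and N08 equations removes the quadratic terms:
-204.0 x + 127.4 y = 77.44
-344.6 x − 59.6 y = 8238.13
Solving the 2×2 system: x ≈ -18.8, y ≈ -29.5 km.

(-18.8, -29.5)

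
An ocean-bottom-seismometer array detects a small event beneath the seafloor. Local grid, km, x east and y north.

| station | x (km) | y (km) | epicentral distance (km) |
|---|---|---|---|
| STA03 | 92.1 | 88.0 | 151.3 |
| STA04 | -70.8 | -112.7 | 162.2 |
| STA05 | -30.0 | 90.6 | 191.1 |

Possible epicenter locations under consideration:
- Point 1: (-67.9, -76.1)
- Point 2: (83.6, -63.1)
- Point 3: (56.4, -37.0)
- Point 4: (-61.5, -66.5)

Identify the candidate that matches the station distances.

For each candidate, compare |candidate − station| to the reported distance:
Point 1: residuals STA03 77.9, STA04 125.5, STA05 20.1 → max 125.5 km
Point 2: residuals STA03 0.0, STA04 0.0, STA05 0.0 → max 0.0 km
Point 3: residuals STA03 21.3, STA04 14.2, STA05 37.0 → max 37.0 km
Point 4: residuals STA03 66.6, STA04 115.1, STA05 30.9 → max 115.1 km
Only Point 2 has all residuals ≈ 0.

Point 2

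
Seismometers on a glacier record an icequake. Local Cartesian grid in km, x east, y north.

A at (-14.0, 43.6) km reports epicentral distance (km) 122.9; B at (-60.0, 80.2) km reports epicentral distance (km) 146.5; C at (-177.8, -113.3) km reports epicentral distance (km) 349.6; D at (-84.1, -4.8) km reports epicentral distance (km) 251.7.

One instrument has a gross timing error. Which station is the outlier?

Solve using three stations at a time. Using A, B, C (subtract circle equations pairwise → linear system) gives (x, y) ≈ (80.3, 122.5).
Distances from that point to each station vs reported:
  A: calculated 123.0 vs reported 122.9 → residual 0.1 km
  B: calculated 146.6 vs reported 146.5 → residual 0.1 km
  C: calculated 349.6 vs reported 349.6 → residual 0.0 km
  D: calculated 208.0 vs reported 251.7 → residual 43.7 km
A, B, C are mutually consistent (residuals ≈ 0); D is off by 43.7 km.

D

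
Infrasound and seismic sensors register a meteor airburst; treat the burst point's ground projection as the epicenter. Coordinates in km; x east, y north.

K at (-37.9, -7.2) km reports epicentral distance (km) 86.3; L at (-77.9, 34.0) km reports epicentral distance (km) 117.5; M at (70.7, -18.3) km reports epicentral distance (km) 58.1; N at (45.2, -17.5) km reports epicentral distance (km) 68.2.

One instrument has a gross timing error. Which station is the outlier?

Solve using three stations at a time. Using K, L, M (subtract circle equations pairwise → linear system) gives (x, y) ≈ (39.6, 30.9).
Distances from that point to each station vs reported:
  K: calculated 86.4 vs reported 86.3 → residual 0.1 km
  L: calculated 117.6 vs reported 117.5 → residual 0.1 km
  M: calculated 58.2 vs reported 58.1 → residual 0.1 km
  N: calculated 48.7 vs reported 68.2 → residual 19.5 km
K, L, M are mutually consistent (residuals ≈ 0); N is off by 19.5 km.

N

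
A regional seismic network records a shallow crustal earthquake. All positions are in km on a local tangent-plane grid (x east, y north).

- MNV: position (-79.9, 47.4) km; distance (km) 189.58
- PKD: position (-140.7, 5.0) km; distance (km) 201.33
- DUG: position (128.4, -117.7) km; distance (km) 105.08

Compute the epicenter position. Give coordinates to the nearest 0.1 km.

Circle about each station: (x + 79.9)² + (y − 47.4)² = 189.58²; (x + 140.7)² + (y − 5.0)² = 201.33²; (x − 128.4)² + (y + 117.7)² = 105.08².
Subtracting pairs of circle equations eliminates x²+y² and gives linear equations (the radical axes):
-121.6 x − 84.8 y = 6597.53
416.6 x − 330.2 y = 46607.85
Solving the 2×2 system: x ≈ 23.5, y ≈ -111.5 km.

x ≈ 23.5 km, y ≈ -111.5 km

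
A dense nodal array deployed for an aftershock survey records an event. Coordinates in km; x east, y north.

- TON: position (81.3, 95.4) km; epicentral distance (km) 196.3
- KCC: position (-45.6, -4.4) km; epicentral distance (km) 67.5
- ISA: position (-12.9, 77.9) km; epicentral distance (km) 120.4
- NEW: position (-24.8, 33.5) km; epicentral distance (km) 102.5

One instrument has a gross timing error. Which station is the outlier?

Solve using three stations at a time. Using TON, KCC, NEW (subtract circle equations pairwise → linear system) gives (x, y) ≈ (-26.0, -69.0).
Distances from that point to each station vs reported:
  TON: calculated 196.3 vs reported 196.3 → residual 0.0 km
  KCC: calculated 67.5 vs reported 67.5 → residual 0.0 km
  ISA: calculated 147.5 vs reported 120.4 → residual 27.1 km
  NEW: calculated 102.5 vs reported 102.5 → residual 0.0 km
TON, KCC, NEW are mutually consistent (residuals ≈ 0); ISA is off by 27.1 km.

ISA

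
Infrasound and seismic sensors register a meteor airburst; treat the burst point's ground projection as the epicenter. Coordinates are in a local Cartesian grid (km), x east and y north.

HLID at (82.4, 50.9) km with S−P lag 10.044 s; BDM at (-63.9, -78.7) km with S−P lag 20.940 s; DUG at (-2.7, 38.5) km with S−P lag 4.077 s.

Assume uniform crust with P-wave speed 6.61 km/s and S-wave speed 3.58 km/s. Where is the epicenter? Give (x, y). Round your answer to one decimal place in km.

Distance from S−P lag: d = Δt · v_P v_S / (v_P − v_S) = Δt · (6.61·3.58)/(6.61−3.58) ≈ 7.8098·Δt.
So d_HLID = 78.44, d_BDM = 163.54, d_DUG = 31.84 km.
Circle about each station: (x − 82.4)² + (y − 50.9)² = 78.44²; (x + 63.9)² + (y + 78.7)² = 163.54²; (x + 2.7)² + (y − 38.5)² = 31.84².
Subtracting the HLID equation from the BDM and DUG equations removes the quadratic terms:
-292.6 x − 259.2 y = -19696.17
-170.2 x − 24.8 y = -2751.98
Solving the 2×2 system: x ≈ 6.1, y ≈ 69.1 km.
Check against HLID (with the unrounded x, y): √((x − 82.4)²+(y − 50.9)²) = 78.44 ≈ 78.44 km. ✓

x ≈ 6.1 km, y ≈ 69.1 km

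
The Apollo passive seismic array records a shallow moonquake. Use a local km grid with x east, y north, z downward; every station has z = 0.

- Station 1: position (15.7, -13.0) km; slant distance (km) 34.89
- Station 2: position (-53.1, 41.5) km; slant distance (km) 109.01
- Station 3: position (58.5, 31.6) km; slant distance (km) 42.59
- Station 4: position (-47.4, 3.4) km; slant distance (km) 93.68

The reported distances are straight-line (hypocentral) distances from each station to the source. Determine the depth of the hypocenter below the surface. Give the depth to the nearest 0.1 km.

Each station gives a sphere (x−x_i)² + (y−y_i)² + z² = d_i² (stations at z=0).
Subtracting the Station 1 sphere from Station 2 and Station 3: z² cancels, leaving linear equations in x and y:
-137.6 x + 109.0 y = -6539.50
85.6 x + 89.2 y = 3408.72
Solving: x ≈ 44.198, y ≈ -4.200 km (keep extra digits for the depth step; rounded: 44.2, -4.2).
Then from the Station 1 sphere: z² = 34.89² − (x − 15.7)² − (y + 13.0)² with x = 44.198, y = -4.200, so z ≈ 18.103 ≈ 18.1 km.
Check against Station 4 (with the unrounded solution): distance 93.68 ≈ 93.68 km. ✓

18.1 km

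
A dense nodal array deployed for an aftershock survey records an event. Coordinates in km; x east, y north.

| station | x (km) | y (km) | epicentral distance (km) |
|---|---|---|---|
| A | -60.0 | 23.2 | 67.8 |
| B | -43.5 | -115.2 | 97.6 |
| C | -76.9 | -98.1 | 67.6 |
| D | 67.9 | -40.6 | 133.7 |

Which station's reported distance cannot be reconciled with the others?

D

Solve using three stations at a time. Using A, B, C (subtract circle equations pairwise → linear system) gives (x, y) ≈ (-97.0, -33.6).
Distances from that point to each station vs reported:
  A: calculated 67.8 vs reported 67.8 → residual 0.0 km
  B: calculated 97.6 vs reported 97.6 → residual 0.0 km
  C: calculated 67.6 vs reported 67.6 → residual 0.0 km
  D: calculated 165.0 vs reported 133.7 → residual 31.3 km
A, B, C are mutually consistent (residuals ≈ 0); D is off by 31.3 km.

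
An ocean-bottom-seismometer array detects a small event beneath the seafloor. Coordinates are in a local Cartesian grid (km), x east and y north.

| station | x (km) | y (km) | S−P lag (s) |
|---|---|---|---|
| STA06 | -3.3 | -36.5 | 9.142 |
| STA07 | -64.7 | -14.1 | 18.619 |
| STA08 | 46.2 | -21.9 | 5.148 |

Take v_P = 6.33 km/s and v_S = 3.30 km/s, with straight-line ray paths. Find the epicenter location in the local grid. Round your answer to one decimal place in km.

(56.7, -55.8)

Distance from S−P lag: d = Δt · v_P v_S / (v_P − v_S) = Δt · (6.33·3.30)/(6.33−3.30) ≈ 6.8941·Δt.
So d_STA06 = 63.03, d_STA07 = 128.36, d_STA08 = 35.49 km.
Circle about each station: (x + 3.3)² + (y + 36.5)² = 63.03²; (x + 64.7)² + (y + 14.1)² = 128.36²; (x − 46.2)² + (y + 21.9)² = 35.49².
Subtracting the STA06 equation from the STA07 and STA08 equations removes the quadratic terms:
-122.8 x + 44.8 y = -9461.75
99.0 x + 29.2 y = 3984.15
Solving the 2×2 system: x ≈ 56.7, y ≈ -55.8 km.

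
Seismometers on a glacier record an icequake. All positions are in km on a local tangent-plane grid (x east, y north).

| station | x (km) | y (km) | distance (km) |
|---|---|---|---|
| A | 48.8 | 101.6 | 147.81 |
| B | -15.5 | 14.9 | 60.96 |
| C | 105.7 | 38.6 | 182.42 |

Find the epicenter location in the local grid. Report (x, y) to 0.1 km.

(-76.0, 22.4)

Circle about each station: (x − 48.8)² + (y − 101.6)² = 147.81²; (x + 15.5)² + (y − 14.9)² = 60.96²; (x − 105.7)² + (y − 38.6)² = 182.42².
Subtracting pairs of circle equations eliminates x²+y² and gives linear equations (the radical axes):
-128.6 x − 173.4 y = 5889.93
113.8 x − 126.0 y = -11470.81
Solving the 2×2 system: x ≈ -76.0, y ≈ 22.4 km.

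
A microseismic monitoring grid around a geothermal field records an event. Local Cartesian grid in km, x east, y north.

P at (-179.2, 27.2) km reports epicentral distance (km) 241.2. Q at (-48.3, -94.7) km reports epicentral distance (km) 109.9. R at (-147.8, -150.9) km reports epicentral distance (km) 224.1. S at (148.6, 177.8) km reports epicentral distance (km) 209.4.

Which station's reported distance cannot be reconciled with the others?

Solve using three stations at a time. Using P, Q, R (subtract circle equations pairwise → linear system) gives (x, y) ≈ (50.5, -46.5).
Distances from that point to each station vs reported:
  P: calculated 241.2 vs reported 241.2 → residual 0.0 km
  Q: calculated 110.0 vs reported 109.9 → residual 0.1 km
  R: calculated 224.1 vs reported 224.1 → residual 0.0 km
  S: calculated 244.8 vs reported 209.4 → residual 35.4 km
P, Q, R are mutually consistent (residuals ≈ 0); S is off by 35.4 km.

S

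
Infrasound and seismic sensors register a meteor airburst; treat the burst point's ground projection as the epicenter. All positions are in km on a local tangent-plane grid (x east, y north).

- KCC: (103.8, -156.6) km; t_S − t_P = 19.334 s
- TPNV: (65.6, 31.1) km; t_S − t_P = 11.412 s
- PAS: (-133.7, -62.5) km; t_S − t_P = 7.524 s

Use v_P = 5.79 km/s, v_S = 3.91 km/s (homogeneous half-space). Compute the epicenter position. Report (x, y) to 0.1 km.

Distance from S−P lag: d = Δt · v_P v_S / (v_P − v_S) = Δt · (5.79·3.91)/(5.79−3.91) ≈ 12.0420·Δt.
So d_KCC = 232.82, d_TPNV = 137.42, d_PAS = 90.60 km.
Circle about each station: (x − 103.8)² + (y + 156.6)² = 232.82²; (x − 65.6)² + (y − 31.1)² = 137.42²; (x + 133.7)² + (y + 62.5)² = 90.60².
Subtracting the KCC equation from the TPNV and PAS equations removes the quadratic terms:
-76.4 x + 375.4 y = 5293.47
-475.0 x + 188.2 y = 32480.73
Solving the 2×2 system: x ≈ -68.3, y ≈ 0.2 km.

x ≈ -68.3 km, y ≈ 0.2 km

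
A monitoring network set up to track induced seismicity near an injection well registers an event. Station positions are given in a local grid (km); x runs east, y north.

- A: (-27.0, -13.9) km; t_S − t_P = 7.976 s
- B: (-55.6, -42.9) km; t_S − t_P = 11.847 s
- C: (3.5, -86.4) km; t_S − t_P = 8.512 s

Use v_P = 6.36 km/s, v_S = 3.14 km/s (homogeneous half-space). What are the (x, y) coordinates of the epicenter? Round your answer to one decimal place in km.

(17.5, -35.5)

Distance from S−P lag: d = Δt · v_P v_S / (v_P − v_S) = Δt · (6.36·3.14)/(6.36−3.14) ≈ 6.2020·Δt.
So d_A = 49.47, d_B = 73.47, d_C = 52.79 km.
Circle about each station: (x + 27.0)² + (y + 13.9)² = 49.47²; (x + 55.6)² + (y + 42.9)² = 73.47²; (x − 3.5)² + (y + 86.4)² = 52.79².
Subtracting pairs of circle equations eliminates x²+y² and gives linear equations (the radical axes):
-57.2 x − 58.0 y = 1059.00
61.0 x − 145.0 y = 6215.50
Solving the 2×2 system: x ≈ 17.5, y ≈ -35.5 km.
Check against A (with the unrounded x, y): √((x + 27.0)²+(y + 13.9)²) = 49.46 ≈ 49.47 km. ✓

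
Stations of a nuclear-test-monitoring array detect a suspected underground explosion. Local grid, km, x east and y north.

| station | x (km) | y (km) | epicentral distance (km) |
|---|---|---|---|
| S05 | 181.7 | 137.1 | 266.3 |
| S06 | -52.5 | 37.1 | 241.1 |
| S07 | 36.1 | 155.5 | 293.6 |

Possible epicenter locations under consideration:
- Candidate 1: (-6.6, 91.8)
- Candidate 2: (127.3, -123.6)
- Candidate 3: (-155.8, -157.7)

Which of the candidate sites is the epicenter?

For each candidate, compare |candidate − station| to the reported distance:
Candidate 1: residuals S05 72.6, S06 169.7, S07 216.9 → max 216.9 km
Candidate 2: residuals S05 0.0, S06 0.0, S07 0.0 → max 0.0 km
Candidate 3: residuals S05 181.8, S06 20.6, S07 73.7 → max 181.8 km
Only Candidate 2 has all residuals ≈ 0.

Candidate 2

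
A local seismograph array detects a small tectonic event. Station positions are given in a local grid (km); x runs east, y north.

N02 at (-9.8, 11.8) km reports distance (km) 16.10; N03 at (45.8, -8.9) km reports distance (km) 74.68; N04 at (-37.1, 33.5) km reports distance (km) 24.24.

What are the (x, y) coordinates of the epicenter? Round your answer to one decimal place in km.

Circle about each station: (x + 9.8)² + (y − 11.8)² = 16.10²; (x − 45.8)² + (y + 8.9)² = 74.68²; (x + 37.1)² + (y − 33.5)² = 24.24².
Subtracting pairs of circle equations eliminates x²+y² and gives linear equations (the radical axes):
111.2 x − 41.4 y = -3376.32
-54.6 x + 43.4 y = 1935.01
Solving the 2×2 system: x ≈ -25.9, y ≈ 12.0 km.

-25.9 km east, 12.0 km north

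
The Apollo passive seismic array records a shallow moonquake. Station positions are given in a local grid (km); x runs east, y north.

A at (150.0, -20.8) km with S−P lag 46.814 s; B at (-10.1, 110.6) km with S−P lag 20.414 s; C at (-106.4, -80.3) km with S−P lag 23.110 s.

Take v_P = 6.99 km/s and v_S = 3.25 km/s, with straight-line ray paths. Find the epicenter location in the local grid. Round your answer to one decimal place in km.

Distance from S−P lag: d = Δt · v_P v_S / (v_P − v_S) = Δt · (6.99·3.25)/(6.99−3.25) ≈ 6.0742·Δt.
So d_A = 284.36, d_B = 124.00, d_C = 140.37 km.
Circle about each station: (x − 150.0)² + (y + 20.8)² = 284.36²; (x + 10.1)² + (y − 110.6)² = 124.00²; (x + 106.4)² + (y + 80.3)² = 140.37².
Subtracting pairs of circle equations eliminates x²+y² and gives linear equations (the radical axes):
-320.2 x + 262.8 y = 54886.34
-512.8 x − 119.0 y = 55993.28
Solving the 2×2 system: x ≈ -122.9, y ≈ 59.1 km.
Check against A (with the unrounded x, y): √((x − 150.0)²+(y + 20.8)²) = 284.36 ≈ 284.36 km. ✓

x ≈ -122.9 km, y ≈ 59.1 km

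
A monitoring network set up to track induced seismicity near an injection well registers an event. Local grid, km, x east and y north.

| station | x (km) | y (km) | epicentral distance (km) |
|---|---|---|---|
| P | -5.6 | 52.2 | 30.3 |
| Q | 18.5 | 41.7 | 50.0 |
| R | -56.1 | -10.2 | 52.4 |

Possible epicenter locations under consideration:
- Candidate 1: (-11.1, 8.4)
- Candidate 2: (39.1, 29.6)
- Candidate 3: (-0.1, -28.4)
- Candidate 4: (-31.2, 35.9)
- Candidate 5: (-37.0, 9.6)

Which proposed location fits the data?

For each candidate, compare |candidate − station| to the reported distance:
Candidate 1: residuals P 13.8, Q 5.4, R 3.7 → max 13.8 km
Candidate 2: residuals P 19.8, Q 26.1, R 50.8 → max 50.8 km
Candidate 3: residuals P 50.5, Q 22.5, R 6.5 → max 50.5 km
Candidate 4: residuals P 0.0, Q 0.0, R 0.0 → max 0.0 km
Candidate 5: residuals P 22.6, Q 14.1, R 24.9 → max 24.9 km
Only Candidate 4 has all residuals ≈ 0.

Candidate 4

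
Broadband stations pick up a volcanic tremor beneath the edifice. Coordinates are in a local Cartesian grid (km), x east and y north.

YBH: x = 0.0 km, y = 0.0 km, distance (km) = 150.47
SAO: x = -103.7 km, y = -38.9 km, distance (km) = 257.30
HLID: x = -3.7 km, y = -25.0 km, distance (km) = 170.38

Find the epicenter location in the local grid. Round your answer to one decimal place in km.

Circle about each station: x² + y² = 150.47²; (x + 103.7)² + (y + 38.9)² = 257.30²; (x + 3.7)² + (y + 25.0)² = 170.38².
Subtracting pairs of circle equations eliminates x²+y² and gives linear equations (the radical axes):
-207.4 x − 77.8 y = -31295.17
-7.4 x − 50.0 y = -5749.43
Solving the 2×2 system: x ≈ 114.1, y ≈ 98.1 km.

114.1 km east, 98.1 km north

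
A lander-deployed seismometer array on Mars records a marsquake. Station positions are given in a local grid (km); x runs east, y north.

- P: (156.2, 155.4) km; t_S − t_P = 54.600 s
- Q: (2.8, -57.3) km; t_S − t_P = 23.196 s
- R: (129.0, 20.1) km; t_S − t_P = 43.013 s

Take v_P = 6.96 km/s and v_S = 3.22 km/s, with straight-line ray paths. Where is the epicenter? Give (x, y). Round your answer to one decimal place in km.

x ≈ -127.2 km, y ≈ -8.1 km

Distance from S−P lag: d = Δt · v_P v_S / (v_P − v_S) = Δt · (6.96·3.22)/(6.96−3.22) ≈ 5.9923·Δt.
So d_P = 327.18, d_Q = 139.00, d_R = 257.75 km.
Circle about each station: (x − 156.2)² + (y − 155.4)² = 327.18²; (x − 2.8)² + (y + 57.3)² = 139.00²; (x − 129.0)² + (y − 20.1)² = 257.75².
Subtracting the P equation from the Q and R equations removes the quadratic terms:
-306.8 x − 425.4 y = 42469.28
-54.4 x − 270.6 y = 9109.10
Solving the 2×2 system: x ≈ -127.2, y ≈ -8.1 km.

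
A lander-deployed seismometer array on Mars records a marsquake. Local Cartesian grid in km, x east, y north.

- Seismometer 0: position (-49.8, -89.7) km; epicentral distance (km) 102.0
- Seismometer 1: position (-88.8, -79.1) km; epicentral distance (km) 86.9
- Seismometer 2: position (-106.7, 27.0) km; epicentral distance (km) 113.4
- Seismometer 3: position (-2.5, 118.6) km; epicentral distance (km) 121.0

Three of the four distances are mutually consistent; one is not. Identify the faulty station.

Seismometer 1

Solve using three stations at a time. Using Seismometer 0, Seismometer 2, Seismometer 3 (subtract circle equations pairwise → linear system) gives (x, y) ≈ (2.9, -2.3).
Distances from that point to each station vs reported:
  Seismometer 0: calculated 102.0 vs reported 102.0 → residual 0.0 km
  Seismometer 1: calculated 119.6 vs reported 86.9 → residual 32.7 km
  Seismometer 2: calculated 113.4 vs reported 113.4 → residual 0.0 km
  Seismometer 3: calculated 121.0 vs reported 121.0 → residual 0.0 km
Seismometer 0, Seismometer 2, Seismometer 3 are mutually consistent (residuals ≈ 0); Seismometer 1 is off by 32.7 km.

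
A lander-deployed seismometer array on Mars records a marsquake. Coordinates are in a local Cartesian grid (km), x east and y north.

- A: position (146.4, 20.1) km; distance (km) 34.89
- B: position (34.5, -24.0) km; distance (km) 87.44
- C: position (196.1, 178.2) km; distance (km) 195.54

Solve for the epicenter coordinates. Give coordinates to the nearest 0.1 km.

Circle about each station: (x − 146.4)² + (y − 20.1)² = 34.89²; (x − 34.5)² + (y + 24.0)² = 87.44²; (x − 196.1)² + (y − 178.2)² = 195.54².
Subtracting pairs of circle equations eliminates x²+y² and gives linear equations (the radical axes):
-223.8 x − 88.2 y = -26499.16
99.4 x + 316.2 y = 11354.90
Solving the 2×2 system: x ≈ 119.0, y ≈ -1.5 km.
Check against A (with the unrounded x, y): √((x − 146.4)²+(y − 20.1)²) = 34.89 ≈ 34.89 km. ✓

119.0 km east, -1.5 km north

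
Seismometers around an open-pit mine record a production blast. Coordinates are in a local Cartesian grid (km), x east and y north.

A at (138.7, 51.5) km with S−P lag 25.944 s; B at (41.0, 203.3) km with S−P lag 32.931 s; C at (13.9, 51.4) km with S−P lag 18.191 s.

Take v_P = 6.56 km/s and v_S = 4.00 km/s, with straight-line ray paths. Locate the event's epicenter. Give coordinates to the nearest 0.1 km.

Distance from S−P lag: d = Δt · v_P v_S / (v_P − v_S) = Δt · (6.56·4.00)/(6.56−4.00) ≈ 10.2500·Δt.
So d_A = 265.93, d_B = 337.54, d_C = 186.46 km.
Circle about each station: (x − 138.7)² + (y − 51.5)² = 265.93²; (x − 41.0)² + (y − 203.3)² = 337.54²; (x − 13.9)² + (y − 51.4)² = 186.46².
Subtracting pairs of circle equations eliminates x²+y² and gives linear equations (the radical axes):
-195.4 x + 303.6 y = -22092.54
-249.6 x − 0.2 y = 16896.66
Solving the 2×2 system: x ≈ -67.6, y ≈ -116.3 km.

(-67.6, -116.3)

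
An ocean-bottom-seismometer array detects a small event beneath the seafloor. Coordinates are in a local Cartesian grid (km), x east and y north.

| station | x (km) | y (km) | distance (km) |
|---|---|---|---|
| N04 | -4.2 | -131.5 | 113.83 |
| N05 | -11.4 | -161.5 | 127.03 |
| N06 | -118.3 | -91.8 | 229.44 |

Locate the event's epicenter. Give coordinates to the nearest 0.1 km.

x ≈ 109.2 km, y ≈ -121.6 km

Circle about each station: (x + 4.2)² + (y + 131.5)² = 113.83²; (x + 11.4)² + (y + 161.5)² = 127.03²; (x + 118.3)² + (y + 91.8)² = 229.44².
Subtracting pairs of circle equations eliminates x²+y² and gives linear equations (the radical axes):
-14.4 x − 60.0 y = 5722.97
-228.2 x + 79.4 y = -34573.20
Solving the 2×2 system: x ≈ 109.2, y ≈ -121.6 km.
Check against N04 (with the unrounded x, y): √((x + 4.2)²+(y + 131.5)²) = 113.83 ≈ 113.83 km. ✓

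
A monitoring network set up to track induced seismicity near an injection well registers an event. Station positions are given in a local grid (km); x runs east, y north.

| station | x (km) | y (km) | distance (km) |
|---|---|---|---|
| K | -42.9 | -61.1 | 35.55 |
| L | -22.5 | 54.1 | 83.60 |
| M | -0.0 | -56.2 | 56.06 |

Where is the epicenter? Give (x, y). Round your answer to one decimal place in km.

-47.1 km east, -25.8 km north

Circle about each station: (x + 42.9)² + (y + 61.1)² = 35.55²; (x + 22.5)² + (y − 54.1)² = 83.60²; x² + (y + 56.2)² = 56.06².
Subtracting pairs of circle equations eliminates x²+y² and gives linear equations (the radical axes):
40.8 x + 230.4 y = -7865.72
85.8 x + 9.8 y = -4294.10
Solving the 2×2 system: x ≈ -47.1, y ≈ -25.8 km.
Check against K (with the unrounded x, y): √((x + 42.9)²+(y + 61.1)²) = 35.55 ≈ 35.55 km. ✓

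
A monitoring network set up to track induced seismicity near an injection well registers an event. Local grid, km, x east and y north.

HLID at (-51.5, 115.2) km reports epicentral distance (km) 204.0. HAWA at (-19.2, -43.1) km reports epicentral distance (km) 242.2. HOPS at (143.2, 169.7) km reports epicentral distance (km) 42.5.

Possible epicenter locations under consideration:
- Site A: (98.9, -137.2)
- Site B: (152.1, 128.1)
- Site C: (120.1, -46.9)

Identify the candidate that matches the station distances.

Site B

For each candidate, compare |candidate − station| to the reported distance:
Site A: residuals HLID 89.8, HAWA 91.2, HOPS 267.6 → max 267.6 km
Site B: residuals HLID 0.0, HAWA 0.0, HOPS 0.0 → max 0.0 km
Site C: residuals HLID 32.1, HAWA 102.8, HOPS 175.3 → max 175.3 km
Only Site B has all residuals ≈ 0.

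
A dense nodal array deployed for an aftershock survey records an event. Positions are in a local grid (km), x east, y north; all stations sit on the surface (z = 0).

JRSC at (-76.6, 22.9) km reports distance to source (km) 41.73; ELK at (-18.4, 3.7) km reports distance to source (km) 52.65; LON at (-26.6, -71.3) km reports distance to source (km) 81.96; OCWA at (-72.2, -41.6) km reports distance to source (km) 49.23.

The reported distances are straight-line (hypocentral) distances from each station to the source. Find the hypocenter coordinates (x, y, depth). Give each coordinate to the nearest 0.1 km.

Each station gives a sphere (x−x_i)² + (y−y_i)² + z² = d_i² (stations at z=0).
Subtracting the JRSC sphere from ELK and LON: z² cancels, leaving linear equations in x and y:
116.4 x − 38.4 y = -7070.35
100.0 x − 188.4 y = -5576.77
Solving: x ≈ -61.798, y ≈ -3.201 km (keep extra digits for the depth step; rounded: -61.8, -3.2).
Then from the JRSC sphere: z² = 41.73² − (x + 76.6)² − (y − 22.9)² with x = -61.798, y = -3.201, so z ≈ 29.001 ≈ 29.0 km.

x ≈ -61.8 km, y ≈ -3.2 km, depth ≈ 29.0 km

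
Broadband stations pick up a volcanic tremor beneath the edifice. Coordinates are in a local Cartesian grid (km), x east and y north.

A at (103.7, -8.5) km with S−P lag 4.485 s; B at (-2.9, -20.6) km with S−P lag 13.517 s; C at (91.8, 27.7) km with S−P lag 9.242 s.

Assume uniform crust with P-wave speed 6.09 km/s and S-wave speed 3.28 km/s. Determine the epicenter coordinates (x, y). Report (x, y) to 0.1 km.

Distance from S−P lag: d = Δt · v_P v_S / (v_P − v_S) = Δt · (6.09·3.28)/(6.09−3.28) ≈ 7.1086·Δt.
So d_A = 31.88, d_B = 96.09, d_C = 65.70 km.
Circle about each station: (x − 103.7)² + (y + 8.5)² = 31.88²; (x + 2.9)² + (y + 20.6)² = 96.09²; (x − 91.8)² + (y − 27.7)² = 65.70².
Subtracting pairs of circle equations eliminates x²+y² and gives linear equations (the radical axes):
-213.2 x − 24.2 y = -18610.12
-23.8 x + 72.4 y = -4931.57
Solving the 2×2 system: x ≈ 91.6, y ≈ -38.0 km.
Check against A (with the unrounded x, y): √((x − 103.7)²+(y + 8.5)²) = 31.89 ≈ 31.88 km. ✓

x ≈ 91.6 km, y ≈ -38.0 km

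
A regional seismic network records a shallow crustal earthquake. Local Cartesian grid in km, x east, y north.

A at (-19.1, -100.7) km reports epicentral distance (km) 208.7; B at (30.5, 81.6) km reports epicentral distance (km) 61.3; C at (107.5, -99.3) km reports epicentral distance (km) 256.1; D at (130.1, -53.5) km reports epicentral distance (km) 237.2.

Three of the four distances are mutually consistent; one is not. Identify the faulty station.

Solve using three stations at a time. Using A, C, D (subtract circle equations pairwise → linear system) gives (x, y) ≈ (-45.1, 106.3).
Distances from that point to each station vs reported:
  A: calculated 208.6 vs reported 208.7 → residual 0.1 km
  B: calculated 79.5 vs reported 61.3 → residual 18.2 km
  C: calculated 256.0 vs reported 256.1 → residual 0.1 km
  D: calculated 237.1 vs reported 237.2 → residual 0.1 km
A, C, D are mutually consistent (residuals ≈ 0); B is off by 18.2 km.

B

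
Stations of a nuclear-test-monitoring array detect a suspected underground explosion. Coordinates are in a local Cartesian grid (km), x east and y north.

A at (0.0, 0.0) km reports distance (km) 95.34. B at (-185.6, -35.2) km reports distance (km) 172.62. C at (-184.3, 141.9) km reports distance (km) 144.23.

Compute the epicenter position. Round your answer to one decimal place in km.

Circle about each station: x² + y² = 95.34²; (x + 185.6)² + (y + 35.2)² = 172.62²; (x + 184.3)² + (y − 141.9)² = 144.23².
Subtracting pairs of circle equations eliminates x²+y² and gives linear equations (the radical axes):
-371.2 x − 70.4 y = 14978.45
-368.6 x + 283.8 y = 42389.52
Solving the 2×2 system: x ≈ -55.1, y ≈ 77.8 km.

x ≈ -55.1 km, y ≈ 77.8 km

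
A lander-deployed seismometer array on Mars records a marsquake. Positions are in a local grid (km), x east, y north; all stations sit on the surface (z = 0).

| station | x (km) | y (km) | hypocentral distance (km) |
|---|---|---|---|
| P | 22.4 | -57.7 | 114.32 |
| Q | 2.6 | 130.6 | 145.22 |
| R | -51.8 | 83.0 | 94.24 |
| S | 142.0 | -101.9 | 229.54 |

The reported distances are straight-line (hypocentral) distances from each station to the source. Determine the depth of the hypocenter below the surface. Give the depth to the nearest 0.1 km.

depth ≈ 57.7 km

Each station gives a sphere (x−x_i)² + (y−y_i)² + z² = d_i² (stations at z=0).
Subtracting the P sphere from Q and R: z² cancels, leaving linear equations in x and y:
-39.6 x + 376.6 y = 5212.28
-148.4 x + 281.4 y = 9929.07
Solving: x ≈ -50.790, y ≈ 8.500 km (keep extra digits for the depth step; rounded: -50.8, 8.5).
Then from the P sphere: z² = 114.32² − (x − 22.4)² − (y + 57.7)² with x = -50.790, y = 8.500, so z ≈ 57.705 ≈ 57.7 km.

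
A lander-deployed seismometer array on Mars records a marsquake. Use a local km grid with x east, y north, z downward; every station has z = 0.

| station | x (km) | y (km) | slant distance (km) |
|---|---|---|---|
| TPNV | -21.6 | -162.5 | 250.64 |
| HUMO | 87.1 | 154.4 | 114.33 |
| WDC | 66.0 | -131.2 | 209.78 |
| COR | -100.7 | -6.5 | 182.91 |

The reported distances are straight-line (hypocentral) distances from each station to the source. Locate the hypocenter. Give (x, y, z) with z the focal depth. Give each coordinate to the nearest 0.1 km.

(53.0, 67.5, 66.0)

Each station gives a sphere (x−x_i)² + (y−y_i)² + z² = d_i² (stations at z=0).
Subtracting the TPNV sphere from HUMO and WDC: z² cancels, leaving linear equations in x and y:
217.4 x + 633.8 y = 54302.02
175.2 x + 62.6 y = 13509.39
Solving: x ≈ 52.990, y ≈ 67.501 km (keep extra digits for the depth step; rounded: 53.0, 67.5).
Then from the TPNV sphere: z² = 250.64² − (x + 21.6)² − (y + 162.5)² with x = 52.990, y = 67.501, so z ≈ 66.002 ≈ 66.0 km.
Check against COR (with the unrounded solution): distance 182.90 ≈ 182.91 km. ✓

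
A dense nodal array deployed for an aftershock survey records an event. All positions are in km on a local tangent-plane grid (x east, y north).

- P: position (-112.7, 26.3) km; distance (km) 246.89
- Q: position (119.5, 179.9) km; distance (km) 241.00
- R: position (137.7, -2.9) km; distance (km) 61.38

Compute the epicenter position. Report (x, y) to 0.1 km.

Circle about each station: (x + 112.7)² + (y − 26.3)² = 246.89²; (x − 119.5)² + (y − 179.9)² = 241.00²; (x − 137.7)² + (y + 2.9)² = 61.38².
Subtracting the P equation from the Q and R equations removes the quadratic terms:
464.4 x + 307.2 y = 36124.95
500.8 x − 58.4 y = 62763.89
Solving the 2×2 system: x ≈ 118.2, y ≈ -61.1 km.
Check against P (with the unrounded x, y): √((x + 112.7)²+(y − 26.3)²) = 246.89 ≈ 246.89 km. ✓

x ≈ 118.2 km, y ≈ -61.1 km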